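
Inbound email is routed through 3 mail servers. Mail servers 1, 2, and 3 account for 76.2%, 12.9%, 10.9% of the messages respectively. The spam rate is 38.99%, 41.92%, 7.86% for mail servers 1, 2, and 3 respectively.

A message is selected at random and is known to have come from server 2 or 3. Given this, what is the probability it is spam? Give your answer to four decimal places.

P(S|J) ≈ 0.2632

Let J = {2, 3}.
P(J) = 0.129 + 0.109 = 0.238.
P(S ∩ J) = 0.4192·0.129 + 0.0786·0.109 = 0.0540768 + 0.0085674 = 0.0626442.
P(S | J) = 0.0626442 / 0.238 = 0.263211…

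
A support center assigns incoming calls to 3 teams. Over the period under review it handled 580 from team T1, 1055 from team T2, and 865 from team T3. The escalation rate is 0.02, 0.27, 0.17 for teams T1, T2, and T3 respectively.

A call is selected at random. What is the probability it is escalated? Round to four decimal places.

Total: 580 + 1055 + 865 = 2500.
P(T1) = 580/2500 = 0.232. P(T2) = 1055/2500 = 0.422. P(T3) = 865/2500 = 0.346.
By the law of total probability,
P(E) = P(E|T1)·P(T1) + P(E|T2)·P(T2) + P(E|T3)·P(T3)
      = 0.02·0.232 + 0.27·0.422 + 0.17·0.346
      = 0.00464 + 0.11394 + 0.05882 = 0.1774

P(E) ≈ 0.1774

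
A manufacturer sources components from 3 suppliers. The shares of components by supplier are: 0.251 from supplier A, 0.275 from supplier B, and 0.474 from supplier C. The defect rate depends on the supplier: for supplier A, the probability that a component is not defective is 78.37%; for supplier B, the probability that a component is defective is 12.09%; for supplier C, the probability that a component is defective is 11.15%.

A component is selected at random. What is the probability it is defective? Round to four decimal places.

P(D|A) = 1 − 0.7837 = 0.2163.
Using total probability over the partition,
P(D) = P(D|A)·P(A) + P(D|B)·P(B) + P(D|C)·P(C)
      = 0.2163·0.251 + 0.1209·0.275 + 0.1115·0.474
      = 0.0542913 + 0.0332475 + 0.052851 = 0.1403898

0.1404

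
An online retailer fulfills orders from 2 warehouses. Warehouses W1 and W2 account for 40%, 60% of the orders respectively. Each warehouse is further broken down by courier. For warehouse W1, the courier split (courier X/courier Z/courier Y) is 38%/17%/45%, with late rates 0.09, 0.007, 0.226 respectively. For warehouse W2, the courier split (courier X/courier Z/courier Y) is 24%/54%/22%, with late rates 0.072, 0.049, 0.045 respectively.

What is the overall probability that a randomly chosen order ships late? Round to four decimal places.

P(L) ≈ 0.0870

P(L|W1) = 0.38·0.09 + 0.17·0.007 + 0.45·0.226 = 0.0342 + 0.00119 + 0.1017 = 0.13709
P(L|W2) = 0.24·0.072 + 0.54·0.049 + 0.22·0.045 = 0.01728 + 0.02646 + 0.0099 = 0.05364
Then overall,
P(L) = 0.4·0.13709 + 0.6·0.05364
      = 0.054836 + 0.032184 = 0.08702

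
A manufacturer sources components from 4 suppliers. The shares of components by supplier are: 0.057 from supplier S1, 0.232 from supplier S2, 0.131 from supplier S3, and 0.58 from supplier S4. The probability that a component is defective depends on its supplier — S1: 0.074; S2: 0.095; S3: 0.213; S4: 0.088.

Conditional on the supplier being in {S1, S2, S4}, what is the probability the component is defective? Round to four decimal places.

Let S = {S1, S2, S4}.
P(S) = 0.057 + 0.232 + 0.58 = 0.869.
P(D ∩ S) = 0.074·0.057 + 0.095·0.232 + 0.088·0.58 = 0.004218 + 0.02204 + 0.05104 = 0.077298.
P(D | S) = 0.077298 / 0.869 = 0.088951…

0.0890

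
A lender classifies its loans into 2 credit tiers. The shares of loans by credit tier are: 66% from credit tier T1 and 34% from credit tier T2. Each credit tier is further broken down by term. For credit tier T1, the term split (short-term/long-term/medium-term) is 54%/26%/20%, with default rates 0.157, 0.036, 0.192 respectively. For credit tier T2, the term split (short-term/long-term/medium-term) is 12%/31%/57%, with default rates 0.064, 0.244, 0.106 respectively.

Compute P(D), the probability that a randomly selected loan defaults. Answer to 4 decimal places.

P(D) ≈ 0.1363

P(D|T1) = 0.54·0.157 + 0.26·0.036 + 0.2·0.192 = 0.08478 + 0.00936 + 0.0384 = 0.13254
P(D|T2) = 0.12·0.064 + 0.31·0.244 + 0.57·0.106 = 0.00768 + 0.07564 + 0.06042 = 0.14374
By total probability over the outer partition,
P(D) = 0.66·0.13254 + 0.34·0.14374
      = 0.0874764 + 0.0488716 = 0.136348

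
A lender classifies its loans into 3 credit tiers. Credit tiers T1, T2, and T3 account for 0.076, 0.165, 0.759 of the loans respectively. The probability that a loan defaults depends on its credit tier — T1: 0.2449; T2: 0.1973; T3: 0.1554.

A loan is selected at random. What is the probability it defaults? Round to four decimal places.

0.1691

P(D) = P(D|T1)·P(T1) + P(D|T2)·P(T2) + P(D|T3)·P(T3)
      = 0.2449·0.076 + 0.1973·0.165 + 0.1554·0.759
      = 0.0186124 + 0.0325545 + 0.1179486 = 0.1691155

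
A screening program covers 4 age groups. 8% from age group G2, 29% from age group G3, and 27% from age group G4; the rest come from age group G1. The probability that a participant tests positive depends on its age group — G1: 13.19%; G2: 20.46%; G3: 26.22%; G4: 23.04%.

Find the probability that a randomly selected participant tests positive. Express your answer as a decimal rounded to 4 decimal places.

0.2021

P(G1) = 1 − (0.08 + 0.29 + 0.27) = 0.36.
P(T) = P(T|G1)·P(G1) + P(T|G2)·P(G2) + P(T|G3)·P(G3) + P(T|G4)·P(G4)
      = 0.1319·0.36 + 0.2046·0.08 + 0.2622·0.29 + 0.2304·0.27
      = 0.047484 + 0.016368 + 0.076038 + 0.062208 = 0.202098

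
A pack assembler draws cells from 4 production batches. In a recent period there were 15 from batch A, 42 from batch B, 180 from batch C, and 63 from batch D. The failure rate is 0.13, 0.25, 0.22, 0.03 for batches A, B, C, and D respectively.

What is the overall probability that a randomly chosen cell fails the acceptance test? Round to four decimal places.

Total: 15 + 42 + 180 + 63 = 300.
P(A) = 15/300 = 0.05. P(B) = 42/300 = 0.14. P(C) = 180/300 = 0.6. P(D) = 63/300 = 0.21.
P(F) = P(F|A)·P(A) + P(F|B)·P(B) + P(F|C)·P(C) + P(F|D)·P(D)
      = 0.13·0.05 + 0.25·0.14 + 0.22·0.6 + 0.03·0.21
      = 0.0065 + 0.035 + 0.132 + 0.0063 = 0.1798

0.1798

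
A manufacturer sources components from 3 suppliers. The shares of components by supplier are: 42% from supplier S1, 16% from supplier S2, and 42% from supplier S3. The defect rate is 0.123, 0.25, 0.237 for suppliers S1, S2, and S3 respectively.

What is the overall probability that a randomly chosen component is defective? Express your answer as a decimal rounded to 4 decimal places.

P(D) ≈ 0.1912

P(D) = P(D|S1)·P(S1) + P(D|S2)·P(S2) + P(D|S3)·P(S3)
      = 0.123·0.42 + 0.25·0.16 + 0.237·0.42
      = 0.05166 + 0.04 + 0.09954 = 0.1912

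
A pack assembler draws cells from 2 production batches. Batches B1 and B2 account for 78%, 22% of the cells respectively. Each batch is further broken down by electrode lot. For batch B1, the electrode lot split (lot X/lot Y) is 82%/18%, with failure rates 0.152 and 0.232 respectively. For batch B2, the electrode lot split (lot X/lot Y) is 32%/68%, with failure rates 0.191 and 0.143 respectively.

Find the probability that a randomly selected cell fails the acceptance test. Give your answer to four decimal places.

P(F) ≈ 0.1646

P(F|B1) = 0.82·0.152 + 0.18·0.232 = 0.12464 + 0.04176 = 0.1664
P(F|B2) = 0.32·0.191 + 0.68·0.143 = 0.06112 + 0.09724 = 0.15836
Then overall,
P(F) = 0.78·0.1664 + 0.22·0.15836
      = 0.129792 + 0.0348392 = 0.1646312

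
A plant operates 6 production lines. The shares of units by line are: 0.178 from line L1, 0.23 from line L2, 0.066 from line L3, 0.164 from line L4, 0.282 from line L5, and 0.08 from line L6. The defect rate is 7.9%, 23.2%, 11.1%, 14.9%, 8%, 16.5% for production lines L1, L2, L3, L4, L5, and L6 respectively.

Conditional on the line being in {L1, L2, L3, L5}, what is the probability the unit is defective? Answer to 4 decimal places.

Let S = {L1, L2, L3, L5}.
P(S) = 0.178 + 0.23 + 0.066 + 0.282 = 0.756.
P(D ∩ S) = 0.079·0.178 + 0.232·0.23 + 0.111·0.066 + 0.08·0.282 = 0.014062 + 0.05336 + 0.007326 + 0.02256 = 0.097308.
P(D | S) = 0.097308 / 0.756 = 0.128714…

0.1287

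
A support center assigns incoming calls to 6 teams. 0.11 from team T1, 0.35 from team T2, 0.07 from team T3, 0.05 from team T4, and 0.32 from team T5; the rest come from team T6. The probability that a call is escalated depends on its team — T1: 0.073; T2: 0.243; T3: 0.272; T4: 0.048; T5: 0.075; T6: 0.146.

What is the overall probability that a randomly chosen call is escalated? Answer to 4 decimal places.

0.1531

P(T6) = 1 − (0.11 + 0.35 + 0.07 + 0.05 + 0.32) = 0.1.
Summing over the partition,
P(E) = P(E|T1)·P(T1) + P(E|T2)·P(T2) + P(E|T3)·P(T3) + P(E|T4)·P(T4) + P(E|T5)·P(T5) + P(E|T6)·P(T6)
      = 0.073·0.11 + 0.243·0.35 + 0.272·0.07 + 0.048·0.05 + 0.075·0.32 + 0.146·0.1
      = 0.00803 + 0.08505 + 0.01904 + 0.0024 + 0.024 + 0.0146 = 0.15312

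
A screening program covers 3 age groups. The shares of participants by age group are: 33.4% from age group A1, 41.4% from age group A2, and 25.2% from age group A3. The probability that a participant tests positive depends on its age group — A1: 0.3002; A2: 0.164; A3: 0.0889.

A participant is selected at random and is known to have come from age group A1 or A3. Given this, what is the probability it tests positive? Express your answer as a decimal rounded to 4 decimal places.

0.2093

Let S = {A1, A3}.
P(S) = 0.334 + 0.252 = 0.586.
P(T ∩ S) = 0.3002·0.334 + 0.0889·0.252 = 0.1002668 + 0.0224028 = 0.1226696.
P(T | S) = 0.1226696 / 0.586 = 0.209334…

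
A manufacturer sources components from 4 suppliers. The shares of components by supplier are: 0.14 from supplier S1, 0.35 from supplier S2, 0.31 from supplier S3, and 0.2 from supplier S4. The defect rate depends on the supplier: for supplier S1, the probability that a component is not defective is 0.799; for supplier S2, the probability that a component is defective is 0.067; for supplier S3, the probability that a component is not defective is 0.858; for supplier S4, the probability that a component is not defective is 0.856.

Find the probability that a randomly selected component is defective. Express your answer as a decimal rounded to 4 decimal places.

P(D|S1) = 1 − 0.799 = 0.201.
P(D|S3) = 1 − 0.858 = 0.142.
P(D|S4) = 1 − 0.856 = 0.144.
Summing over the partition,
P(D) = P(D|S1)·P(S1) + P(D|S2)·P(S2) + P(D|S3)·P(S3) + P(D|S4)·P(S4)
      = 0.201·0.14 + 0.067·0.35 + 0.142·0.31 + 0.144·0.2
      = 0.02814 + 0.02345 + 0.04402 + 0.0288 = 0.12441

P(D) ≈ 0.1244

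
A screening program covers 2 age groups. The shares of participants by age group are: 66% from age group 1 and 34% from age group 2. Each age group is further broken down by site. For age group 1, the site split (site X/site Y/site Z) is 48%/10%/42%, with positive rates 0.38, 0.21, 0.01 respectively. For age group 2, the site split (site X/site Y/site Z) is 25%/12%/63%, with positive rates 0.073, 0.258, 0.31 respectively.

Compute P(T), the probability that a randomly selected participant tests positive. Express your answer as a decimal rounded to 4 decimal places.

P(T) ≈ 0.2201

P(T|1) = 0.48·0.38 + 0.1·0.21 + 0.42·0.01 = 0.1824 + 0.021 + 0.0042 = 0.2076
P(T|2) = 0.25·0.073 + 0.12·0.258 + 0.63·0.31 = 0.01825 + 0.03096 + 0.1953 = 0.24451
By total probability over the outer partition,
P(T) = 0.66·0.2076 + 0.34·0.24451
      = 0.137016 + 0.0831334 = 0.2201494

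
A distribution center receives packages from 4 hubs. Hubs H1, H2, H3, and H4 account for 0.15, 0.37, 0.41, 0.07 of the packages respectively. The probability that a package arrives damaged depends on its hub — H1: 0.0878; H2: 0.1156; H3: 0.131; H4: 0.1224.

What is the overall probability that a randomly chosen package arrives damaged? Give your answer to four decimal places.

P(D) ≈ 0.1182

By the law of total probability,
P(D) = P(D|H1)·P(H1) + P(D|H2)·P(H2) + P(D|H3)·P(H3) + P(D|H4)·P(H4)
      = 0.0878·0.15 + 0.1156·0.37 + 0.131·0.41 + 0.1224·0.07
      = 0.01317 + 0.042772 + 0.05371 + 0.008568 = 0.11822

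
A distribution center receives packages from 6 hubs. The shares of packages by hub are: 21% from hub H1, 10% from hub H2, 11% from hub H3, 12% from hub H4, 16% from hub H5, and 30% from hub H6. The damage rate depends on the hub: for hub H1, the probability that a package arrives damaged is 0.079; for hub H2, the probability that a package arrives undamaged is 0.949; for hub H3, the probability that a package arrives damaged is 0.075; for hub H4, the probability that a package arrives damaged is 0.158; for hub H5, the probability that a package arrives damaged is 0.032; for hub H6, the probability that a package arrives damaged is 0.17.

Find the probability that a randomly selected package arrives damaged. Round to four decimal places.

P(D) ≈ 0.1050

P(D|H2) = 1 − 0.949 = 0.051.
P(D) = P(D|H1)·P(H1) + P(D|H2)·P(H2) + P(D|H3)·P(H3) + P(D|H4)·P(H4) + P(D|H5)·P(H5) + P(D|H6)·P(H6)
      = 0.079·0.21 + 0.051·0.1 + 0.075·0.11 + 0.158·0.12 + 0.032·0.16 + 0.17·0.3
      = 0.01659 + 0.0051 + 0.00825 + 0.01896 + 0.00512 + 0.051 = 0.10502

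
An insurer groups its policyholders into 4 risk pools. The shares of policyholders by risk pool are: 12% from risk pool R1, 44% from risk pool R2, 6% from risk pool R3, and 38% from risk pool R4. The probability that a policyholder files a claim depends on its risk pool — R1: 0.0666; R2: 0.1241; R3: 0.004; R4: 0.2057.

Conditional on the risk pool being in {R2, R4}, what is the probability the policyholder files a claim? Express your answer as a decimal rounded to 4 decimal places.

Let S = {R2, R4}.
P(S) = 0.44 + 0.38 = 0.82.
P(C ∩ S) = 0.1241·0.44 + 0.2057·0.38 = 0.054604 + 0.078166 = 0.13277.
P(C | S) = 0.13277 / 0.82 = 0.161915…

0.1619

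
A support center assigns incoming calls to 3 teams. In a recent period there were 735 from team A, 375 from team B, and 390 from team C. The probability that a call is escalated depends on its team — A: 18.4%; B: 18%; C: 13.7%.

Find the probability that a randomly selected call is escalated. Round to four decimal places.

Total: 735 + 375 + 390 = 1500.
P(A) = 735/1500 = 0.49. P(B) = 375/1500 = 0.25. P(C) = 390/1500 = 0.26.
P(E) = P(E|A)·P(A) + P(E|B)·P(B) + P(E|C)·P(C)
      = 0.184·0.49 + 0.18·0.25 + 0.137·0.26
      = 0.09016 + 0.045 + 0.03562 = 0.17078

P(E) ≈ 0.1708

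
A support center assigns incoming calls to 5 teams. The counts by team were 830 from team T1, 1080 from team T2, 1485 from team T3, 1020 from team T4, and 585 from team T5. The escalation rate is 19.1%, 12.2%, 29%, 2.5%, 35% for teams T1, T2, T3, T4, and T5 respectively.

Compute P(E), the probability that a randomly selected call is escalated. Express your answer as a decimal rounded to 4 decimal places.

Total: 830 + 1080 + 1485 + 1020 + 585 = 5000.
P(T1) = 830/5000 = 0.166. P(T2) = 1080/5000 = 0.216. P(T3) = 1485/5000 = 0.297. P(T4) = 1020/5000 = 0.204. P(T5) = 585/5000 = 0.117.
P(E) = P(E|T1)·P(T1) + P(E|T2)·P(T2) + P(E|T3)·P(T3) + P(E|T4)·P(T4) + P(E|T5)·P(T5)
      = 0.191·0.166 + 0.122·0.216 + 0.29·0.297 + 0.025·0.204 + 0.35·0.117
      = 0.031706 + 0.026352 + 0.08613 + 0.0051 + 0.04095 = 0.190238

P(E) ≈ 0.1902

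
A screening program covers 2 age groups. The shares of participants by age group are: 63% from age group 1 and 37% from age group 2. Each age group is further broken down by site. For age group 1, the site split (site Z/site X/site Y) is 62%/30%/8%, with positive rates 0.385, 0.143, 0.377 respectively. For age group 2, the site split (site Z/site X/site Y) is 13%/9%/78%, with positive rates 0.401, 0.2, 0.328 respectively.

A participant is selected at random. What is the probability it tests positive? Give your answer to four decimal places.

P(T) ≈ 0.3170

P(T|1) = 0.62·0.385 + 0.3·0.143 + 0.08·0.377 = 0.2387 + 0.0429 + 0.03016 = 0.31176
P(T|2) = 0.13·0.401 + 0.09·0.2 + 0.78·0.328 = 0.05213 + 0.018 + 0.25584 = 0.32597
Then overall,
P(T) = 0.63·0.31176 + 0.37·0.32597
      = 0.1964088 + 0.1206089 = 0.3170177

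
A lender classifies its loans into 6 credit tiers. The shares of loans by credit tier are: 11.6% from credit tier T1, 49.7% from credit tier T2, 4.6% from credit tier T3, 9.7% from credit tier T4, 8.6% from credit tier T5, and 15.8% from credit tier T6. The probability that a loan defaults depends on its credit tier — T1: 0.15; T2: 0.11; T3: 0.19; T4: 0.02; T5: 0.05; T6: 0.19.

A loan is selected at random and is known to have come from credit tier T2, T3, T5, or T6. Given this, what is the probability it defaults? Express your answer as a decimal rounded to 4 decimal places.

0.1242

Let S = {T2, T3, T5, T6}.
P(S) = 0.497 + 0.046 + 0.086 + 0.158 = 0.787.
P(D ∩ S) = 0.11·0.497 + 0.19·0.046 + 0.05·0.086 + 0.19·0.158 = 0.05467 + 0.00874 + 0.0043 + 0.03002 = 0.09773.
P(D | S) = 0.09773 / 0.787 = 0.124180…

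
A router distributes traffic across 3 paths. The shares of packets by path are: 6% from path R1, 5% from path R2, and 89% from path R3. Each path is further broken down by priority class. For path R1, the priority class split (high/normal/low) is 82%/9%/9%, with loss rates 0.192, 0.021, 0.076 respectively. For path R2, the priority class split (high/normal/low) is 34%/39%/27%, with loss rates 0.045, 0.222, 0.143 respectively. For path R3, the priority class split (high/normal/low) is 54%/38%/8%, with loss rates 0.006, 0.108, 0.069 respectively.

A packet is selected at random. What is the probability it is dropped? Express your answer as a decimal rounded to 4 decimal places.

0.0613

P(L|R1) = 0.82·0.192 + 0.09·0.021 + 0.09·0.076 = 0.15744 + 0.00189 + 0.00684 = 0.16617
P(L|R2) = 0.34·0.045 + 0.39·0.222 + 0.27·0.143 = 0.0153 + 0.08658 + 0.03861 = 0.14049
P(L|R3) = 0.54·0.006 + 0.38·0.108 + 0.08·0.069 = 0.00324 + 0.04104 + 0.00552 = 0.0498
Then overall,
P(L) = 0.06·0.16617 + 0.05·0.14049 + 0.89·0.0498
      = 0.0099702 + 0.0070245 + 0.044322 = 0.0613167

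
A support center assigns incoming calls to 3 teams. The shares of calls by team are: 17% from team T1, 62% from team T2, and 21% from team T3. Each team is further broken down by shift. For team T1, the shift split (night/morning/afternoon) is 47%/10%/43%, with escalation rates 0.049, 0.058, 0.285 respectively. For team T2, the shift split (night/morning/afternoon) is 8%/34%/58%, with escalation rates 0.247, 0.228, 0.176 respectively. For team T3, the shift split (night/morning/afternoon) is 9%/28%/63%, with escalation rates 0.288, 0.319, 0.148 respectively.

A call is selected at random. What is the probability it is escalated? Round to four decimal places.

P(E|T1) = 0.47·0.049 + 0.1·0.058 + 0.43·0.285 = 0.02303 + 0.0058 + 0.12255 = 0.15138
P(E|T2) = 0.08·0.247 + 0.34·0.228 + 0.58·0.176 = 0.01976 + 0.07752 + 0.10208 = 0.19936
P(E|T3) = 0.09·0.288 + 0.28·0.319 + 0.63·0.148 = 0.02592 + 0.08932 + 0.09324 = 0.20848
By total probability over the outer partition,
P(E) = 0.17·0.15138 + 0.62·0.19936 + 0.21·0.20848
      = 0.0257346 + 0.1236032 + 0.0437808 = 0.1931186

0.1931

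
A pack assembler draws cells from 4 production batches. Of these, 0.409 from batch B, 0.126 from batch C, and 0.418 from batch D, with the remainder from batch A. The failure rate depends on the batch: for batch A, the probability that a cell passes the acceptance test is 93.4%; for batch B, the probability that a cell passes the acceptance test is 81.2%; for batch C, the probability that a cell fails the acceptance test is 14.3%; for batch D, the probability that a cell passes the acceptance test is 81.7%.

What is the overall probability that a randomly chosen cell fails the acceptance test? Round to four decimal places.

0.1745

P(A) = 1 − (0.409 + 0.126 + 0.418) = 0.047.
P(F|A) = 1 − 0.934 = 0.066.
P(F|B) = 1 − 0.812 = 0.188.
P(F|D) = 1 − 0.817 = 0.183.
By the law of total probability,
P(F) = P(F|A)·P(A) + P(F|B)·P(B) + P(F|C)·P(C) + P(F|D)·P(D)
      = 0.066·0.047 + 0.188·0.409 + 0.143·0.126 + 0.183·0.418
      = 0.003102 + 0.076892 + 0.018018 + 0.076494 = 0.174506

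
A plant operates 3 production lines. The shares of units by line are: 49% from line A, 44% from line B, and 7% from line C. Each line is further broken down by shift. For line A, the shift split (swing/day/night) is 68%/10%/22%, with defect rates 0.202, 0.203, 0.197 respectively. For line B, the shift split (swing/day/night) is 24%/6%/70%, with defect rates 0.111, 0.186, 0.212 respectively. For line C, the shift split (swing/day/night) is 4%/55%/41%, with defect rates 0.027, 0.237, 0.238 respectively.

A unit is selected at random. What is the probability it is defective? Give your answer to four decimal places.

P(D) ≈ 0.1964

P(D|A) = 0.68·0.202 + 0.1·0.203 + 0.22·0.197 = 0.13736 + 0.0203 + 0.04334 = 0.201
P(D|B) = 0.24·0.111 + 0.06·0.186 + 0.7·0.212 = 0.02664 + 0.01116 + 0.1484 = 0.1862
P(D|C) = 0.04·0.027 + 0.55·0.237 + 0.41·0.238 = 0.00108 + 0.13035 + 0.09758 = 0.22901
By total probability over the outer partition,
P(D) = 0.49·0.201 + 0.44·0.1862 + 0.07·0.22901
      = 0.09849 + 0.081928 + 0.0160307 = 0.1964487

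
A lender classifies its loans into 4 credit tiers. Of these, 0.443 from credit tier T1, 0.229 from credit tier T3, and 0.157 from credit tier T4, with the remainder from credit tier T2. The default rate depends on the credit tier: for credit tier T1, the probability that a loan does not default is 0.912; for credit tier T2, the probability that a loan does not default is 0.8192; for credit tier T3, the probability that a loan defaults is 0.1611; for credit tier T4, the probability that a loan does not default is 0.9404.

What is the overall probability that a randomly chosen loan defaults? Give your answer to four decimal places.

0.1161

P(T2) = 1 − (0.443 + 0.229 + 0.157) = 0.171.
P(D|T1) = 1 − 0.912 = 0.088.
P(D|T2) = 1 − 0.8192 = 0.1808.
P(D|T4) = 1 − 0.9404 = 0.0596.
By the law of total probability,
P(D) = P(D|T1)·P(T1) + P(D|T2)·P(T2) + P(D|T3)·P(T3) + P(D|T4)·P(T4)
      = 0.088·0.443 + 0.1808·0.171 + 0.1611·0.229 + 0.0596·0.157
      = 0.038984 + 0.0309168 + 0.0368919 + 0.0093572 = 0.1161499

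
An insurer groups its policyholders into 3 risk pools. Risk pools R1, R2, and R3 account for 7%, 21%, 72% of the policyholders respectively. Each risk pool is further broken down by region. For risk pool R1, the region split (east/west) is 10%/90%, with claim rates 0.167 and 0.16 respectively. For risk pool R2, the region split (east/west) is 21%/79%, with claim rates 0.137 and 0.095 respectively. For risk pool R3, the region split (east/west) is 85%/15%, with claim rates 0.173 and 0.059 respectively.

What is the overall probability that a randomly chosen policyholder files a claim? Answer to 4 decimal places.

P(C|R1) = 0.1·0.167 + 0.9·0.16 = 0.0167 + 0.144 = 0.1607
P(C|R2) = 0.21·0.137 + 0.79·0.095 = 0.02877 + 0.07505 = 0.10382
P(C|R3) = 0.85·0.173 + 0.15·0.059 = 0.14705 + 0.00885 = 0.1559
By total probability over the outer partition,
P(C) = 0.07·0.1607 + 0.21·0.10382 + 0.72·0.1559
      = 0.011249 + 0.0218022 + 0.112248 = 0.1452992

P(C) ≈ 0.1453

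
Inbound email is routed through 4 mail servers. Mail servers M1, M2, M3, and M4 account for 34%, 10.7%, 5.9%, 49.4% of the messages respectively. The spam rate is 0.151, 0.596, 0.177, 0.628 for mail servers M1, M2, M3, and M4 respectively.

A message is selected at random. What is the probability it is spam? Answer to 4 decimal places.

P(S) ≈ 0.4358

Using total probability over the partition,
P(S) = P(S|M1)·P(M1) + P(S|M2)·P(M2) + P(S|M3)·P(M3) + P(S|M4)·P(M4)
      = 0.151·0.34 + 0.596·0.107 + 0.177·0.059 + 0.628·0.494
      = 0.05134 + 0.063772 + 0.010443 + 0.310232 = 0.435787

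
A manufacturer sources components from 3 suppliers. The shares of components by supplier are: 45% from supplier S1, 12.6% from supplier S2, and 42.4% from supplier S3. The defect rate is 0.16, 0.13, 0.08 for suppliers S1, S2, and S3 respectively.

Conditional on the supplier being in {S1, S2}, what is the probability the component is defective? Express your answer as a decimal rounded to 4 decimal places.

Let S = {S1, S2}.
P(S) = 0.45 + 0.126 = 0.576.
P(D ∩ S) = 0.16·0.45 + 0.13·0.126 = 0.072 + 0.01638 = 0.08838.
P(D | S) = 0.08838 / 0.576 = 0.153438…

P(D|S) ≈ 0.1534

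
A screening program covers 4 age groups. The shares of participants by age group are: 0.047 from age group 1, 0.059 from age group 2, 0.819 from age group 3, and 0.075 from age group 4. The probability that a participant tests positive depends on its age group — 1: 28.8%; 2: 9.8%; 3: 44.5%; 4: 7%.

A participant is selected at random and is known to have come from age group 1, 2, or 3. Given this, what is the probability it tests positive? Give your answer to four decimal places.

Let S = {1, 2, 3}.
P(S) = 0.047 + 0.059 + 0.819 = 0.925.
P(T ∩ S) = 0.288·0.047 + 0.098·0.059 + 0.445·0.819 = 0.013536 + 0.005782 + 0.364455 = 0.383773.
P(T | S) = 0.383773 / 0.925 = 0.414890…

P(T|S) ≈ 0.4149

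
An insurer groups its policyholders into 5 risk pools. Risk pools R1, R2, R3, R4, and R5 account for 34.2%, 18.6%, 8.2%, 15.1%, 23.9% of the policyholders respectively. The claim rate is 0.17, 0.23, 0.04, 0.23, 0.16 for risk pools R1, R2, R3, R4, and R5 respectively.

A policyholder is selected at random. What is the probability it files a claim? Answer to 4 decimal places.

By the law of total probability,
P(C) = P(C|R1)·P(R1) + P(C|R2)·P(R2) + P(C|R3)·P(R3) + P(C|R4)·P(R4) + P(C|R5)·P(R5)
      = 0.17·0.342 + 0.23·0.186 + 0.04·0.082 + 0.23·0.151 + 0.16·0.239
      = 0.05814 + 0.04278 + 0.00328 + 0.03473 + 0.03824 = 0.17717

P(C) ≈ 0.1772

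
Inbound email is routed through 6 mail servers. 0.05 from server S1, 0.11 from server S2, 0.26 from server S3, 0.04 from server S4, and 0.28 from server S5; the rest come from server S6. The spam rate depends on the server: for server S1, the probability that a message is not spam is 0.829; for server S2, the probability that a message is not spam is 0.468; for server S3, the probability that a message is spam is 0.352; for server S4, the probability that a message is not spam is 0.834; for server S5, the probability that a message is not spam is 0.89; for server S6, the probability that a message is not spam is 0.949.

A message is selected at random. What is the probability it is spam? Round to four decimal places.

P(S6) = 1 − (0.05 + 0.11 + 0.26 + 0.04 + 0.28) = 0.26.
P(S|S1) = 1 − 0.829 = 0.171.
P(S|S2) = 1 − 0.468 = 0.532.
P(S|S4) = 1 − 0.834 = 0.166.
P(S|S5) = 1 − 0.89 = 0.11.
P(S|S6) = 1 − 0.949 = 0.051.
P(S) = P(S|S1)·P(S1) + P(S|S2)·P(S2) + P(S|S3)·P(S3) + P(S|S4)·P(S4) + P(S|S5)·P(S5) + P(S|S6)·P(S6)
      = 0.171·0.05 + 0.532·0.11 + 0.352·0.26 + 0.166·0.04 + 0.11·0.28 + 0.051·0.26
      = 0.00855 + 0.05852 + 0.09152 + 0.00664 + 0.0308 + 0.01326 = 0.20929

0.2093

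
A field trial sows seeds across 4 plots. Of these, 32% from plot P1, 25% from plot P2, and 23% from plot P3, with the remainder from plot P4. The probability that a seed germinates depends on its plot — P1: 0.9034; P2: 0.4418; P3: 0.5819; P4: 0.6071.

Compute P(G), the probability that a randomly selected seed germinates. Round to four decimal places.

P(P4) = 1 − (0.32 + 0.25 + 0.23) = 0.2.
Summing over the partition,
P(G) = P(G|P1)·P(P1) + P(G|P2)·P(P2) + P(G|P3)·P(P3) + P(G|P4)·P(P4)
      = 0.9034·0.32 + 0.4418·0.25 + 0.5819·0.23 + 0.6071·0.2
      = 0.289088 + 0.11045 + 0.133837 + 0.12142 = 0.654795

0.6548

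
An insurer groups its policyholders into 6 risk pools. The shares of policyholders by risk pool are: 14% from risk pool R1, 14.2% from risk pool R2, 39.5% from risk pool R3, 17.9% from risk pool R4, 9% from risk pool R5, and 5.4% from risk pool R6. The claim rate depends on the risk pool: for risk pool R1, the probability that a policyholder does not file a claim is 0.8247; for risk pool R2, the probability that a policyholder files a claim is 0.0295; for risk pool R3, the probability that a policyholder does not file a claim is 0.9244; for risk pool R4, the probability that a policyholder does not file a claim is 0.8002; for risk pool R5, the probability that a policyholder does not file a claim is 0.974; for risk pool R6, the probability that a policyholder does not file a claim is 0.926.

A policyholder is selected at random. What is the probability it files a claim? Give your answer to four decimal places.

P(C|R1) = 1 − 0.8247 = 0.1753.
P(C|R3) = 1 − 0.9244 = 0.0756.
P(C|R4) = 1 − 0.8002 = 0.1998.
P(C|R5) = 1 − 0.974 = 0.026.
P(C|R6) = 1 − 0.926 = 0.074.
By the law of total probability,
P(C) = P(C|R1)·P(R1) + P(C|R2)·P(R2) + P(C|R3)·P(R3) + P(C|R4)·P(R4) + P(C|R5)·P(R5) + P(C|R6)·P(R6)
      = 0.1753·0.14 + 0.0295·0.142 + 0.0756·0.395 + 0.1998·0.179 + 0.026·0.09 + 0.074·0.054
      = 0.024542 + 0.004189 + 0.029862 + 0.0357642 + 0.00234 + 0.003996 = 0.1006932

0.1007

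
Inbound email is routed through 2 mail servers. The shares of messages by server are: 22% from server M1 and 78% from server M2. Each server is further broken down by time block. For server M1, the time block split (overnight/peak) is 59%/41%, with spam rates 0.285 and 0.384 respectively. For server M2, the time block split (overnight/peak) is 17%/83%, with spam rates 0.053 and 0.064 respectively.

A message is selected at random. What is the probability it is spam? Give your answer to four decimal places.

P(S|M1) = 0.59·0.285 + 0.41·0.384 = 0.16815 + 0.15744 = 0.32559
P(S|M2) = 0.17·0.053 + 0.83·0.064 = 0.00901 + 0.05312 = 0.06213
Then overall,
P(S) = 0.22·0.32559 + 0.78·0.06213
      = 0.0716298 + 0.0484614 = 0.1200912

P(S) ≈ 0.1201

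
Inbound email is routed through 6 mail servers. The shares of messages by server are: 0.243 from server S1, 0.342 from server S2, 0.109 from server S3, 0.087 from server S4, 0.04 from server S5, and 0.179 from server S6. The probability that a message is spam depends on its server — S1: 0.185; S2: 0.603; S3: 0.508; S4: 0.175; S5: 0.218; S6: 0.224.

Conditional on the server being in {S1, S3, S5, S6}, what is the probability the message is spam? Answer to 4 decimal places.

Let J = {S1, S3, S5, S6}.
P(J) = 0.243 + 0.109 + 0.04 + 0.179 = 0.571.
P(S ∩ J) = 0.185·0.243 + 0.508·0.109 + 0.218·0.04 + 0.224·0.179 = 0.044955 + 0.055372 + 0.00872 + 0.040096 = 0.149143.
P(S | J) = 0.149143 / 0.571 = 0.261196…

P(S|J) ≈ 0.2612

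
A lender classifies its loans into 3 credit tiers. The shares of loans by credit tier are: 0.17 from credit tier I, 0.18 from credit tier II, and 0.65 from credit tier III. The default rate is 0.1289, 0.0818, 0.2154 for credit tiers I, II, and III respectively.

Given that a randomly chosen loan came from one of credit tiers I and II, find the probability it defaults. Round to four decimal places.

Let S = {I, II}.
P(S) = 0.17 + 0.18 = 0.35.
P(D ∩ S) = 0.1289·0.17 + 0.0818·0.18 = 0.021913 + 0.014724 = 0.036637.
P(D | S) = 0.036637 / 0.35 = 0.104677…

0.1047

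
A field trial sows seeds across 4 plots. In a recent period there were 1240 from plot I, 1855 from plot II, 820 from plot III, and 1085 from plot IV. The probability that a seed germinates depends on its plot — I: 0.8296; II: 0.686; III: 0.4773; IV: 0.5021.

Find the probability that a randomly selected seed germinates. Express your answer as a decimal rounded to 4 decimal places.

P(G) ≈ 0.6475

Total: 1240 + 1855 + 820 + 1085 = 5000.
P(I) = 1240/5000 = 0.248. P(II) = 1855/5000 = 0.371. P(III) = 820/5000 = 0.164. P(IV) = 1085/5000 = 0.217.
By the law of total probability,
P(G) = P(G|I)·P(I) + P(G|II)·P(II) + P(G|III)·P(III) + P(G|IV)·P(IV)
      = 0.8296·0.248 + 0.686·0.371 + 0.4773·0.164 + 0.5021·0.217
      = 0.2057408 + 0.254506 + 0.0782772 + 0.1089557 = 0.6474797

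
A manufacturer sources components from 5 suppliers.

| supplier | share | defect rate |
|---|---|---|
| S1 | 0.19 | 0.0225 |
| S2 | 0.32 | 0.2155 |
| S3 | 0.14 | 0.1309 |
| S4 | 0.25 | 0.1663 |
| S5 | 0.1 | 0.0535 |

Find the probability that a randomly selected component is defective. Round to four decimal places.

By the law of total probability,
P(D) = P(D|S1)·P(S1) + P(D|S2)·P(S2) + P(D|S3)·P(S3) + P(D|S4)·P(S4) + P(D|S5)·P(S5)
      = 0.0225·0.19 + 0.2155·0.32 + 0.1309·0.14 + 0.1663·0.25 + 0.0535·0.1
      = 0.004275 + 0.06896 + 0.018326 + 0.041575 + 0.00535 = 0.138486

0.1385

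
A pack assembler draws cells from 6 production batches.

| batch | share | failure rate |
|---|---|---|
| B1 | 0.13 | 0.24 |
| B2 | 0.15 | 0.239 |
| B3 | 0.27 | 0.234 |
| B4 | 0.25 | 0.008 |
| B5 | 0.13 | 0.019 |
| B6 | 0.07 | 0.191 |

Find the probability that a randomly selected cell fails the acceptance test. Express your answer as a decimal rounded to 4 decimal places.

P(F) ≈ 0.1481

By the law of total probability,
P(F) = P(F|B1)·P(B1) + P(F|B2)·P(B2) + P(F|B3)·P(B3) + P(F|B4)·P(B4) + P(F|B5)·P(B5) + P(F|B6)·P(B6)
      = 0.24·0.13 + 0.239·0.15 + 0.234·0.27 + 0.008·0.25 + 0.019·0.13 + 0.191·0.07
      = 0.0312 + 0.03585 + 0.06318 + 0.002 + 0.00247 + 0.01337 = 0.14807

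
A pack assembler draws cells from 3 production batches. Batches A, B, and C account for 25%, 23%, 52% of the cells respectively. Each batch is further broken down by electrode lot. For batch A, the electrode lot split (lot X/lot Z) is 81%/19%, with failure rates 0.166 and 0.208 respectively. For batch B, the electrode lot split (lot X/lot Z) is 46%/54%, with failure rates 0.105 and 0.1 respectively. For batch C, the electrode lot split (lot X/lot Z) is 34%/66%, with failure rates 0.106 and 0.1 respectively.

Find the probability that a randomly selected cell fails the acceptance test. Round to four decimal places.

P(F|A) = 0.81·0.166 + 0.19·0.208 = 0.13446 + 0.03952 = 0.17398
P(F|B) = 0.46·0.105 + 0.54·0.1 = 0.0483 + 0.054 = 0.1023
P(F|C) = 0.34·0.106 + 0.66·0.1 = 0.03604 + 0.066 = 0.10204
Then overall,
P(F) = 0.25·0.17398 + 0.23·0.1023 + 0.52·0.10204
      = 0.043495 + 0.023529 + 0.0530608 = 0.1200848

0.1201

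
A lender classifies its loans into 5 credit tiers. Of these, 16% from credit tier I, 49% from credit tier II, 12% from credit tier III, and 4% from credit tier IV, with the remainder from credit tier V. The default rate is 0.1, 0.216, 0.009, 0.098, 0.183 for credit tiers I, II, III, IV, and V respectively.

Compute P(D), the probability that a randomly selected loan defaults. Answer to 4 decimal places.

0.1616

P(V) = 1 − (0.16 + 0.49 + 0.12 + 0.04) = 0.19.
P(D) = P(D|I)·P(I) + P(D|II)·P(II) + P(D|III)·P(III) + P(D|IV)·P(IV) + P(D|V)·P(V)
      = 0.1·0.16 + 0.216·0.49 + 0.009·0.12 + 0.098·0.04 + 0.183·0.19
      = 0.016 + 0.10584 + 0.00108 + 0.00392 + 0.03477 = 0.16161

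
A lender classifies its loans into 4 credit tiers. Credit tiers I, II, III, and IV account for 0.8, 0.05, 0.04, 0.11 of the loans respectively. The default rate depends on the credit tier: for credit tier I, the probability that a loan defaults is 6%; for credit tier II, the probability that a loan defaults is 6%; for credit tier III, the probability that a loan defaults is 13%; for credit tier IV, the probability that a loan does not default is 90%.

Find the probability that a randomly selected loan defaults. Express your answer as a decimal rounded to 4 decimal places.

P(D|IV) = 1 − 0.9 = 0.1.
P(D) = P(D|I)·P(I) + P(D|II)·P(II) + P(D|III)·P(III) + P(D|IV)·P(IV)
      = 0.06·0.8 + 0.06·0.05 + 0.13·0.04 + 0.1·0.11
      = 0.048 + 0.003 + 0.0052 + 0.011 = 0.0672

0.0672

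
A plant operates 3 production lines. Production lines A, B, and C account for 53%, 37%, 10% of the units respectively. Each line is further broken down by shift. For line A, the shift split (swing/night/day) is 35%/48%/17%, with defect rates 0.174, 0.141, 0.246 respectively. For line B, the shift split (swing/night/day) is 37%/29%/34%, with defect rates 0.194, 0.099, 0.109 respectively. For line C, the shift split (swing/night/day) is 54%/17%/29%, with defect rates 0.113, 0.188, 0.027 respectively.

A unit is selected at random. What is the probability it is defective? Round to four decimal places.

P(D|A) = 0.35·0.174 + 0.48·0.141 + 0.17·0.246 = 0.0609 + 0.06768 + 0.04182 = 0.1704
P(D|B) = 0.37·0.194 + 0.29·0.099 + 0.34·0.109 = 0.07178 + 0.02871 + 0.03706 = 0.13755
P(D|C) = 0.54·0.113 + 0.17·0.188 + 0.29·0.027 = 0.06102 + 0.03196 + 0.00783 = 0.10081
Then overall,
P(D) = 0.53·0.1704 + 0.37·0.13755 + 0.1·0.10081
      = 0.090312 + 0.0508935 + 0.010081 = 0.1512865

0.1513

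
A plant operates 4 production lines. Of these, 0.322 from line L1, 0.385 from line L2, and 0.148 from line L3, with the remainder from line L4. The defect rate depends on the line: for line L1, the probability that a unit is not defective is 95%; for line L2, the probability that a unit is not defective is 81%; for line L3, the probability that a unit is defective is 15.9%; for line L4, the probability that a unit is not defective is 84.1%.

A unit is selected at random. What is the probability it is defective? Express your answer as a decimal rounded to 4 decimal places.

P(L4) = 1 − (0.322 + 0.385 + 0.148) = 0.145.
P(D|L1) = 1 − 0.95 = 0.05.
P(D|L2) = 1 − 0.81 = 0.19.
P(D|L4) = 1 − 0.841 = 0.159.
P(D) = P(D|L1)·P(L1) + P(D|L2)·P(L2) + P(D|L3)·P(L3) + P(D|L4)·P(L4)
      = 0.05·0.322 + 0.19·0.385 + 0.159·0.148 + 0.159·0.145
      = 0.0161 + 0.07315 + 0.023532 + 0.023055 = 0.135837

P(D) ≈ 0.1358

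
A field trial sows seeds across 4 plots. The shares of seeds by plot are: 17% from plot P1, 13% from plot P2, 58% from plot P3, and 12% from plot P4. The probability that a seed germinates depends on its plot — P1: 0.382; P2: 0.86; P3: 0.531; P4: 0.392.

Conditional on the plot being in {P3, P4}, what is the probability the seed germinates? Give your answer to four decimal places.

Let S = {P3, P4}.
P(S) = 0.58 + 0.12 = 0.7.
P(G ∩ S) = 0.531·0.58 + 0.392·0.12 = 0.30798 + 0.04704 = 0.35502.
P(G | S) = 0.35502 / 0.7 = 0.507171…

0.5072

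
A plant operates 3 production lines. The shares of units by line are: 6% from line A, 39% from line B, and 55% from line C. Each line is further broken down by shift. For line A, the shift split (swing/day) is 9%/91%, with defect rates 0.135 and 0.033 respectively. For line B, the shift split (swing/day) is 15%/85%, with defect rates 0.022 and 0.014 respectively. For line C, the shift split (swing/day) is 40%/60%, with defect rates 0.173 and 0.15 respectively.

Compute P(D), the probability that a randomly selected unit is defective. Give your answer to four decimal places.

P(D) ≈ 0.0960

P(D|A) = 0.09·0.135 + 0.91·0.033 = 0.01215 + 0.03003 = 0.04218
P(D|B) = 0.15·0.022 + 0.85·0.014 = 0.0033 + 0.0119 = 0.0152
P(D|C) = 0.4·0.173 + 0.6·0.15 = 0.0692 + 0.09 = 0.1592
Then overall,
P(D) = 0.06·0.04218 + 0.39·0.0152 + 0.55·0.1592
      = 0.0025308 + 0.005928 + 0.08756 = 0.0960188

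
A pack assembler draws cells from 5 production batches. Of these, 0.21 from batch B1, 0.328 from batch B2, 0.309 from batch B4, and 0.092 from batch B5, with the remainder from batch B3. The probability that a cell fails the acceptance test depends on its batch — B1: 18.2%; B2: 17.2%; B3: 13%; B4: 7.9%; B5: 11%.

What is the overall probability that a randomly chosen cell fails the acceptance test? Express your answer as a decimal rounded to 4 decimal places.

0.1371

P(B3) = 1 − (0.21 + 0.328 + 0.309 + 0.092) = 0.061.
P(F) = P(F|B1)·P(B1) + P(F|B2)·P(B2) + P(F|B3)·P(B3) + P(F|B4)·P(B4) + P(F|B5)·P(B5)
      = 0.182·0.21 + 0.172·0.328 + 0.13·0.061 + 0.079·0.309 + 0.11·0.092
      = 0.03822 + 0.056416 + 0.00793 + 0.024411 + 0.01012 = 0.137097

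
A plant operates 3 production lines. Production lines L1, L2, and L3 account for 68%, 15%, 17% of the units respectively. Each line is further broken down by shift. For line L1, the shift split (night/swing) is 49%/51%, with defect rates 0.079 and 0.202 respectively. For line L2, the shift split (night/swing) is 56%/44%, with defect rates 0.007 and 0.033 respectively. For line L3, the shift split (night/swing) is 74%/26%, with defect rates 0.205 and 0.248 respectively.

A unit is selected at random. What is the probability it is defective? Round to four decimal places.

P(D|L1) = 0.49·0.079 + 0.51·0.202 = 0.03871 + 0.10302 = 0.14173
P(D|L2) = 0.56·0.007 + 0.44·0.033 = 0.00392 + 0.01452 = 0.01844
P(D|L3) = 0.74·0.205 + 0.26·0.248 = 0.1517 + 0.06448 = 0.21618
Then overall,
P(D) = 0.68·0.14173 + 0.15·0.01844 + 0.17·0.21618
      = 0.0963764 + 0.002766 + 0.0367506 = 0.135893

0.1359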